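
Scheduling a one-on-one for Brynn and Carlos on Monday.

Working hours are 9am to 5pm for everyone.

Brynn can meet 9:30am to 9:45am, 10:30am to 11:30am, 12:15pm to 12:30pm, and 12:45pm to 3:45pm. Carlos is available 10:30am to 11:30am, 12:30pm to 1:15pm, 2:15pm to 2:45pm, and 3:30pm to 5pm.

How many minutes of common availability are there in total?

Brynn ∩ Carlos: 10:30–11:30, 12:45–13:15, 14:15–14:45, 15:30–15:45.
Total common minutes: 60 + 30 + 30 + 15 = 135.

135 minutes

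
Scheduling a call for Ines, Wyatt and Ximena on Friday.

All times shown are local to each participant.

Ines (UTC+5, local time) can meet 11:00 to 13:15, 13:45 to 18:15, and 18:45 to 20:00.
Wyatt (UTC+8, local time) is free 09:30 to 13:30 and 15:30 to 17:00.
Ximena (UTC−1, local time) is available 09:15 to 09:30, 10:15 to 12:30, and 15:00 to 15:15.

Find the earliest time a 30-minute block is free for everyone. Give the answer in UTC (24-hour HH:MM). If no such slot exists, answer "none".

Ines → UTC: 06:00–08:15, 08:45–13:15, 13:45–15:00.
Wyatt → UTC: 01:30–05:30, 07:30–09:00.
Ximena → UTC: 10:15–10:30, 11:15–13:30, 16:00–16:15.
Ines ∩ Wyatt: 07:30–08:15, 08:45–09:00.
Ines ∩ Wyatt ∩ Ximena: (none).
Windows ≥ 30 min: (none).

none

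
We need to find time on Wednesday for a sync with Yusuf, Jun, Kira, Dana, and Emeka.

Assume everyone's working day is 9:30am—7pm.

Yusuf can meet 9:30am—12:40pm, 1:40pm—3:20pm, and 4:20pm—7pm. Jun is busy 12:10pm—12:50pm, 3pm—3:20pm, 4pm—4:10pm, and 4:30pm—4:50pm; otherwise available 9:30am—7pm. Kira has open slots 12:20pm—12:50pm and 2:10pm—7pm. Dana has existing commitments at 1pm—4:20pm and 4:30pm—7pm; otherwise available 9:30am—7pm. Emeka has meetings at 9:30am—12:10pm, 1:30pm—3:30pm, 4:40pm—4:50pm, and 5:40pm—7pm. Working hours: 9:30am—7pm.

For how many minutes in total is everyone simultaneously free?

Jun free within 09:30–19:00: 09:30–12:10, 12:50–15:00, 15:20–16:00, 16:10–16:30, 16:50–19:00.
Dana free within 09:30–19:00: 09:30–13:00, 16:20–16:30.
Emeka free within 09:30–19:00: 12:10–13:30, 15:30–16:40, 16:50–17:40.
Yusuf ∩ Jun: 09:30–12:10, 13:40–15:00, 16:20–16:30, 16:50–19:00.
Yusuf ∩ Jun ∩ Kira: 14:10–15:00, 16:20–16:30, 16:50–19:00.
Yusuf ∩ Jun ∩ Kira ∩ Dana: 16:20–16:30.
Yusuf ∩ Jun ∩ Kira ∩ Dana ∩ Emeka: 16:20–16:30.
Total common minutes: 10.

10 minutes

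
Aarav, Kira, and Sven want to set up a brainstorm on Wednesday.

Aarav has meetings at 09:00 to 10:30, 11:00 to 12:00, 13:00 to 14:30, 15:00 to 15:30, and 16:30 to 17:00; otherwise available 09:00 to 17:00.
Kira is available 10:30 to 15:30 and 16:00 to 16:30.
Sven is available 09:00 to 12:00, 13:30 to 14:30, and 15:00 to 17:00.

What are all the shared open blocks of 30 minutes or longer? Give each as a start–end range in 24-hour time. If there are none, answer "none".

10:30–11:00, 16:00–16:30

Aarav free within 09:00–17:00: 10:30–11:00, 12:00–13:00, 14:30–15:00, 15:30–16:30.
Aarav ∩ Kira: 10:30–11:00, 12:00–13:00, 14:30–15:00, 16:00–16:30.
Aarav ∩ Kira ∩ Sven: 10:30–11:00, 16:00–16:30.
Windows ≥ 30 min: 10:30–11:00, 16:00–16:30.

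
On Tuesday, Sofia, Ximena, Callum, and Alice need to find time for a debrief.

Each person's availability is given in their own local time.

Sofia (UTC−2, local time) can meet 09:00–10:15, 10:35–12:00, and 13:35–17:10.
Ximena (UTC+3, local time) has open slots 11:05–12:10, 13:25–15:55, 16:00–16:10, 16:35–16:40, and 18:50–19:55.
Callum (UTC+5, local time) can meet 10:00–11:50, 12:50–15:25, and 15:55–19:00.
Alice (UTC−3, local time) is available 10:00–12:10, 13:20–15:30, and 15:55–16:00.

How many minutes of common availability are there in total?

15 minutes

Sofia → UTC: 11:00–12:15, 12:35–14:00, 15:35–19:10.
Ximena → UTC: 08:05–09:10, 10:25–12:55, 13:00–13:10, 13:35–13:40, 15:50–16:55.
Callum → UTC: 05:00–06:50, 07:50–10:25, 10:55–14:00.
Alice → UTC: 13:00–15:10, 16:20–18:30, 18:55–19:00.
Sofia ∩ Ximena: 11:00–12:15, 12:35–12:55, 13:00–13:10, 13:35–13:40, 15:50–16:55.
Sofia ∩ Ximena ∩ Callum: 11:00–12:15, 12:35–12:55, 13:00–13:10, 13:35–13:40.
Sofia ∩ Ximena ∩ Callum ∩ Alice: 13:00–13:10, 13:35–13:40.
Total common minutes: 10 + 5 = 15.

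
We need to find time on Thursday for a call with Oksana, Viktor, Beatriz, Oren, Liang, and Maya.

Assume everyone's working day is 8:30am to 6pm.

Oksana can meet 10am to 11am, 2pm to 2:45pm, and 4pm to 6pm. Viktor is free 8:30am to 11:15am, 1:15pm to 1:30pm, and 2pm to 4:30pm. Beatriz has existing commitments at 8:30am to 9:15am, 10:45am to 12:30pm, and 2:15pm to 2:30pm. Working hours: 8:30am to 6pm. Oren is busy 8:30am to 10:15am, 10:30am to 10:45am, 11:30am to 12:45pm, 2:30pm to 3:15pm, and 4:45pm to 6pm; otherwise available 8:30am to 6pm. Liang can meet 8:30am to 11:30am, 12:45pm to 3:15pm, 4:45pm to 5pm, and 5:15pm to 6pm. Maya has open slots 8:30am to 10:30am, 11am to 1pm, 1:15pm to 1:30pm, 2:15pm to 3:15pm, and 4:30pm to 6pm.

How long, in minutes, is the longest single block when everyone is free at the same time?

15 minutes

Beatriz free within 08:30–18:00: 09:15–10:45, 12:30–14:15, 14:30–18:00.
Oren free within 08:30–18:00: 10:15–10:30, 10:45–11:30, 12:45–14:30, 15:15–16:45.
Oksana ∩ Viktor: 10:00–11:00, 14:00–14:45, 16:00–16:30.
Oksana ∩ Viktor ∩ Beatriz: 10:00–10:45, 14:00–14:15, 14:30–14:45, 16:00–16:30.
Oksana ∩ Viktor ∩ Beatriz ∩ Oren: 10:15–10:30, 14:00–14:15, 16:00–16:30.
Oksana ∩ Viktor ∩ Beatriz ∩ Oren ∩ Liang: 10:15–10:30, 14:00–14:15.
Oksana ∩ Viktor ∩ Beatriz ∩ Oren ∩ Liang ∩ Maya: 10:15–10:30.
Single common window of 15 minutes.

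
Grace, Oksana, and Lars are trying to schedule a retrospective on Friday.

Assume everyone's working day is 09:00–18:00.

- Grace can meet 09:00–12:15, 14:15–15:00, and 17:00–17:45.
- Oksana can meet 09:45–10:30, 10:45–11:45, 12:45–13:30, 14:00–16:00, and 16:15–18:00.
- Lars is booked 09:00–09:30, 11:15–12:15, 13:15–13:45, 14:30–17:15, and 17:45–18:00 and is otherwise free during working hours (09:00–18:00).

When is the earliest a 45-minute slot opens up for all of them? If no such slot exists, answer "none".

09:45

Lars free within 09:00–18:00: 09:30–11:15, 12:15–13:15, 13:45–14:30, 17:15–17:45.
Grace ∩ Oksana: 09:45–10:30, 10:45–11:45, 14:15–15:00, 17:00–17:45.
Grace ∩ Oksana ∩ Lars: 09:45–10:30, 10:45–11:15, 14:15–14:30, 17:15–17:45.
Windows ≥ 45 min: 09:45–10:30.
Earliest such window starts at 09:45.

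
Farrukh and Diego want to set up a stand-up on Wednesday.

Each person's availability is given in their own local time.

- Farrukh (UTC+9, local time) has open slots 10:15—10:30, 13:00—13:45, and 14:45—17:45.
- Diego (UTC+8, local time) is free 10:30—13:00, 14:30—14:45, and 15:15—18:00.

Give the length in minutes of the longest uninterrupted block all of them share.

Farrukh → UTC: 01:15–01:30, 04:00–04:45, 05:45–08:45.
Diego → UTC: 02:30–05:00, 06:30–06:45, 07:15–10:00.
Farrukh ∩ Diego: 04:00–04:45, 06:30–06:45, 07:15–08:45.
Common window lengths: 45, 15, 90 min; longest is 90.

90 minutes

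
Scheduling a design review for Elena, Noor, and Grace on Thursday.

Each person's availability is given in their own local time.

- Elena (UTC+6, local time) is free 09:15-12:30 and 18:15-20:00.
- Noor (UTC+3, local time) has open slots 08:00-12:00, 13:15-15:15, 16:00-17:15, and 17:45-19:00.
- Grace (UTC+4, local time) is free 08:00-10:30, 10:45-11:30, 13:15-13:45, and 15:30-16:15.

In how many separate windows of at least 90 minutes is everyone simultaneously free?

Elena → UTC: 03:15–06:30, 12:15–14:00.
Noor → UTC: 05:00–09:00, 10:15–12:15, 13:00–14:15, 14:45–16:00.
Grace → UTC: 04:00–06:30, 06:45–07:30, 09:15–09:45, 11:30–12:15.
Elena ∩ Noor: 05:00–06:30, 13:00–14:00.
Elena ∩ Noor ∩ Grace: 05:00–06:30.
Windows ≥ 90 min: 05:00–06:30.
That's 1 window.

1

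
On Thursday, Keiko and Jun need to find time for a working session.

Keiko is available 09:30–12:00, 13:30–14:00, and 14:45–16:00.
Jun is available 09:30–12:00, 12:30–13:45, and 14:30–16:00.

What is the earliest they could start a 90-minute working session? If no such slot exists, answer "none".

Keiko ∩ Jun: 09:30–12:00, 13:30–13:45, 14:45–16:00.
Windows ≥ 90 min: 09:30–12:00.
Earliest such window starts at 09:30.

09:30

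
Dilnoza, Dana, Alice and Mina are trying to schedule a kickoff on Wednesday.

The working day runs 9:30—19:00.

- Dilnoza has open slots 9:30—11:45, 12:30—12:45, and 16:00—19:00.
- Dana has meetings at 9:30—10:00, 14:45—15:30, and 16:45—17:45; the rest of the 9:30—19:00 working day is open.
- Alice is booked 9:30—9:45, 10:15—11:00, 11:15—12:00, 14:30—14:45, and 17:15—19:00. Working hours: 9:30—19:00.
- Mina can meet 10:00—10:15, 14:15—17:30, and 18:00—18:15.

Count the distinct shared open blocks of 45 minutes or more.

1

Dana free within 09:30–19:00: 10:00–14:45, 15:30–16:45, 17:45–19:00.
Alice free within 09:30–19:00: 09:45–10:15, 11:00–11:15, 12:00–14:30, 14:45–17:15.
Dilnoza ∩ Dana: 10:00–11:45, 12:30–12:45, 16:00–16:45, 17:45–19:00.
Dilnoza ∩ Dana ∩ Alice: 10:00–10:15, 11:00–11:15, 12:30–12:45, 16:00–16:45.
Dilnoza ∩ Dana ∩ Alice ∩ Mina: 10:00–10:15, 16:00–16:45.
Windows ≥ 45 min: 16:00–16:45.
That's 1 window.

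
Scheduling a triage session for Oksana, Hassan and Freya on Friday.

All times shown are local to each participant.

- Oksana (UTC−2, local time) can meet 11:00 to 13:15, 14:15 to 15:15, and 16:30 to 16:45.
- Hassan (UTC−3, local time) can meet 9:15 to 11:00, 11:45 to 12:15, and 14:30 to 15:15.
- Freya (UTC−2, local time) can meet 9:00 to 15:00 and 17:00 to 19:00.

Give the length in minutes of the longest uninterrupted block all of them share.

Oksana → UTC: 13:00–15:15, 16:15–17:15, 18:30–18:45.
Hassan → UTC: 12:15–14:00, 14:45–15:15, 17:30–18:15.
Freya → UTC: 11:00–17:00, 19:00–21:00.
Oksana ∩ Hassan: 13:00–14:00, 14:45–15:15.
Oksana ∩ Hassan ∩ Freya: 13:00–14:00, 14:45–15:15.
Common window lengths: 60, 30 min; longest is 60.

60 minutes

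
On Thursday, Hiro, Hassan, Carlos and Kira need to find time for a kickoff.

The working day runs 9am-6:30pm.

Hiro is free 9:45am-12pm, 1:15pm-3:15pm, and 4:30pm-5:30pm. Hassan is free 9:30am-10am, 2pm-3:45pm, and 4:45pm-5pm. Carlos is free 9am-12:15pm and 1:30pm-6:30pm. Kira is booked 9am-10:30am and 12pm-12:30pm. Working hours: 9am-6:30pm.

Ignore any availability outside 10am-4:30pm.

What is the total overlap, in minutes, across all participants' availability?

Kira free within 09:00–18:30: 10:30–12:00, 12:30–18:30.
Hiro ∩ Hassan: 09:45–10:00, 14:00–15:15, 16:45–17:00.
Hiro ∩ Hassan ∩ Carlos: 09:45–10:00, 14:00–15:15, 16:45–17:00.
Hiro ∩ Hassan ∩ Carlos ∩ Kira: 14:00–15:15, 16:45–17:00.
Restricted to 10:00–16:30: 14:00–15:15.
Total common minutes: 75.

75 minutes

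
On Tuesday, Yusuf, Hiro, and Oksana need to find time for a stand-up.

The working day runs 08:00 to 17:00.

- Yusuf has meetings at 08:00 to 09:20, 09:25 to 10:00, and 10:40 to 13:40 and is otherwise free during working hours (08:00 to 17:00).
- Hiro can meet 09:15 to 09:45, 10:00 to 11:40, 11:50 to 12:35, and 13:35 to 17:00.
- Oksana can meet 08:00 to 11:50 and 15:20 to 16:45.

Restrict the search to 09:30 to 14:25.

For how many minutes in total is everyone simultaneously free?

Yusuf free within 08:00–17:00: 09:20–09:25, 10:00–10:40, 13:40–17:00.
Yusuf ∩ Hiro: 09:20–09:25, 10:00–10:40, 13:40–17:00.
Yusuf ∩ Hiro ∩ Oksana: 09:20–09:25, 10:00–10:40, 15:20–16:45.
Restricted to 09:30–14:25: 10:00–10:40.
Total common minutes: 40.

40 minutes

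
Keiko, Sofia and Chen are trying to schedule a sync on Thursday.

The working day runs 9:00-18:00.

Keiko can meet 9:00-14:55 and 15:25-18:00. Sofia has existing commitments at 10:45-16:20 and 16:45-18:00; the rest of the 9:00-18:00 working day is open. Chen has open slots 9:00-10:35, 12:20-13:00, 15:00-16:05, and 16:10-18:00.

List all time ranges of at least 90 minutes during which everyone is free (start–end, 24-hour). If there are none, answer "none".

09:00–10:35

Sofia free within 09:00–18:00: 09:00–10:45, 16:20–16:45.
Keiko ∩ Sofia: 09:00–10:45, 16:20–16:45.
Keiko ∩ Sofia ∩ Chen: 09:00–10:35, 16:20–16:45.
Windows ≥ 90 min: 09:00–10:35.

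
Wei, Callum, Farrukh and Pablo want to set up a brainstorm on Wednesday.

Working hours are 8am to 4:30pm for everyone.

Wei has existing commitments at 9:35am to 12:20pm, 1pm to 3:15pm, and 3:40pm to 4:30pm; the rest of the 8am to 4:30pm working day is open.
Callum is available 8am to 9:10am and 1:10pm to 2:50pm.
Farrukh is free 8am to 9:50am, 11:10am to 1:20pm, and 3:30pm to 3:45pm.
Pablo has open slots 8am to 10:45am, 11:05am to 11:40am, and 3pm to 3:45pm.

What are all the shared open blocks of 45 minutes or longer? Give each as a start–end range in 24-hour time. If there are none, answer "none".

Wei free within 08:00–16:30: 08:00–09:35, 12:20–13:00, 15:15–15:40.
Wei ∩ Callum: 08:00–09:10.
Wei ∩ Callum ∩ Farrukh: 08:00–09:10.
Wei ∩ Callum ∩ Farrukh ∩ Pablo: 08:00–09:10.
Windows ≥ 45 min: 08:00–09:10.

08:00–09:10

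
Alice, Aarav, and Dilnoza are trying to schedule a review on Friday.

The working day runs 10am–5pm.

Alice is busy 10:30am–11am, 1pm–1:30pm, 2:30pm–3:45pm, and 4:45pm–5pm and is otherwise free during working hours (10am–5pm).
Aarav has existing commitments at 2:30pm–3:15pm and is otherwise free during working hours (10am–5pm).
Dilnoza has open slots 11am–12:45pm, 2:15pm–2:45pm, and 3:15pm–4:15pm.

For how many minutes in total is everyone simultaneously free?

Alice free within 10:00–17:00: 10:00–10:30, 11:00–13:00, 13:30–14:30, 15:45–16:45.
Aarav free within 10:00–17:00: 10:00–14:30, 15:15–17:00.
Alice ∩ Aarav: 10:00–10:30, 11:00–13:00, 13:30–14:30, 15:45–16:45.
Alice ∩ Aarav ∩ Dilnoza: 11:00–12:45, 14:15–14:30, 15:45–16:15.
Total common minutes: 105 + 15 + 30 = 150.

150 minutes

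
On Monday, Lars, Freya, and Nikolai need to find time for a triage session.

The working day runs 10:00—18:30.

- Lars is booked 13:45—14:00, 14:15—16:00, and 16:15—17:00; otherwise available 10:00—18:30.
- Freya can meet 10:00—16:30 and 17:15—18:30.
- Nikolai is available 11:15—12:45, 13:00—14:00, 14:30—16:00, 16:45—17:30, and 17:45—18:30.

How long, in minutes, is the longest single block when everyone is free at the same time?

Lars free within 10:00–18:30: 10:00–13:45, 14:00–14:15, 16:00–16:15, 17:00–18:30.
Lars ∩ Freya: 10:00–13:45, 14:00–14:15, 16:00–16:15, 17:15–18:30.
Lars ∩ Freya ∩ Nikolai: 11:15–12:45, 13:00–13:45, 17:15–17:30, 17:45–18:30.
Common window lengths: 90, 45, 15, 45 min; longest is 90.

90 minutes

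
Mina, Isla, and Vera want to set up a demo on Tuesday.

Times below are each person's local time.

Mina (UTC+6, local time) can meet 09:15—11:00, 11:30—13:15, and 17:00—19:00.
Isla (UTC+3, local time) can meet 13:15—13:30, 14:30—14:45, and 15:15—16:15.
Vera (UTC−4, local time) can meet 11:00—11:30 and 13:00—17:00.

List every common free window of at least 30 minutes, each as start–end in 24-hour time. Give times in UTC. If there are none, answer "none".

Mina → UTC: 03:15–05:00, 05:30–07:15, 11:00–13:00.
Isla → UTC: 10:15–10:30, 11:30–11:45, 12:15–13:15.
Vera → UTC: 15:00–15:30, 17:00–21:00.
Mina ∩ Isla: 11:30–11:45, 12:15–13:00.
Mina ∩ Isla ∩ Vera: (none).
Windows ≥ 30 min: (none).

none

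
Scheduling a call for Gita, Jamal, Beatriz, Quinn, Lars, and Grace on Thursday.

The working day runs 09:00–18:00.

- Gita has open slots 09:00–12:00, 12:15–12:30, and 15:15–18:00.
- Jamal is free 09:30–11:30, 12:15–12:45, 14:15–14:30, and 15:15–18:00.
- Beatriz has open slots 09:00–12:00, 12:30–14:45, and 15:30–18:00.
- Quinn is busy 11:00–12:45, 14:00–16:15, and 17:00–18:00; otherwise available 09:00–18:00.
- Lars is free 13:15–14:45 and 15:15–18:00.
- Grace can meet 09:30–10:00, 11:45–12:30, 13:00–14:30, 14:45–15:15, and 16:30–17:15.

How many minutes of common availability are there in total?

Quinn free within 09:00–18:00: 09:00–11:00, 12:45–14:00, 16:15–17:00.
Gita ∩ Jamal: 09:30–11:30, 12:15–12:30, 15:15–18:00.
Gita ∩ Jamal ∩ Beatriz: 09:30–11:30, 15:30–18:00.
Gita ∩ Jamal ∩ Beatriz ∩ Quinn: 09:30–11:00, 16:15–17:00.
Gita ∩ Jamal ∩ Beatriz ∩ Quinn ∩ Lars: 16:15–17:00.
Gita ∩ Jamal ∩ Beatriz ∩ Quinn ∩ Lars ∩ Grace: 16:30–17:00.
Total common minutes: 30.

30 minutes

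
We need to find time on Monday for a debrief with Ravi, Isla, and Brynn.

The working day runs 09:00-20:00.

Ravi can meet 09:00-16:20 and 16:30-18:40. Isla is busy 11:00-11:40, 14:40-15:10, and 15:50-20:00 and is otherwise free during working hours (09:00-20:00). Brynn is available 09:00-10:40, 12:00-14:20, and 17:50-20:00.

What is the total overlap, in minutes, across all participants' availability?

Isla free within 09:00–20:00: 09:00–11:00, 11:40–14:40, 15:10–15:50.
Ravi ∩ Isla: 09:00–11:00, 11:40–14:40, 15:10–15:50.
Ravi ∩ Isla ∩ Brynn: 09:00–10:40, 12:00–14:20.
Total common minutes: 100 + 140 = 240.

240 minutes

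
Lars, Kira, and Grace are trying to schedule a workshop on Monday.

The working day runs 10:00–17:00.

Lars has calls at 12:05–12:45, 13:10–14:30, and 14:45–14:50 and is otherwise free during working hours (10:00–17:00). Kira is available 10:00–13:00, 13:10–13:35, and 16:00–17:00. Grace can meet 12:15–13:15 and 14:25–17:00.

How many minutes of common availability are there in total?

75 minutes

Lars free within 10:00–17:00: 10:00–12:05, 12:45–13:10, 14:30–14:45, 14:50–17:00.
Lars ∩ Kira: 10:00–12:05, 12:45–13:00, 16:00–17:00.
Lars ∩ Kira ∩ Grace: 12:45–13:00, 16:00–17:00.
Total common minutes: 15 + 60 = 75.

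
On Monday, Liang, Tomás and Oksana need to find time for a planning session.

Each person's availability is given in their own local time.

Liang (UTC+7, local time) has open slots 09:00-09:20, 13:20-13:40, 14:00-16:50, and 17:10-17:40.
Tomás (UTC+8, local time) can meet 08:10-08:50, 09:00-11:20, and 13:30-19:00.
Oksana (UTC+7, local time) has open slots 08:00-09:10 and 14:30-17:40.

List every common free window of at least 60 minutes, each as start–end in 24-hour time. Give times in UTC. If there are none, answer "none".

07:30–09:50

Liang → UTC: 02:00–02:20, 06:20–06:40, 07:00–09:50, 10:10–10:40.
Tomás → UTC: 00:10–00:50, 01:00–03:20, 05:30–11:00.
Oksana → UTC: 01:00–02:10, 07:30–10:40.
Liang ∩ Tomás: 02:00–02:20, 06:20–06:40, 07:00–09:50, 10:10–10:40.
Liang ∩ Tomás ∩ Oksana: 02:00–02:10, 07:30–09:50, 10:10–10:40.
Windows ≥ 60 min: 07:30–09:50.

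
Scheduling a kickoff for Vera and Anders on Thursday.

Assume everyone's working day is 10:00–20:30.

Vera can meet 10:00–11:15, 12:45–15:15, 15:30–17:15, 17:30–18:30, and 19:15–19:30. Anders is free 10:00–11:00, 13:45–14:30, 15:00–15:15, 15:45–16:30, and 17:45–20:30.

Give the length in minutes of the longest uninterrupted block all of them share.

60 minutes

Vera ∩ Anders: 10:00–11:00, 13:45–14:30, 15:00–15:15, 15:45–16:30, 17:45–18:30, 19:15–19:30.
Common window lengths: 60, 45, 15, 45, 45, 15 min; longest is 60.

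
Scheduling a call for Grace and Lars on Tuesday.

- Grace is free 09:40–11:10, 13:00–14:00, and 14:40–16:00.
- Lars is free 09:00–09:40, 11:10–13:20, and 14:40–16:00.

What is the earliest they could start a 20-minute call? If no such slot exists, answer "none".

Grace ∩ Lars: 13:00–13:20, 14:40–16:00.
Windows ≥ 20 min: 13:00–13:20, 14:40–16:00.
Earliest such window starts at 13:00.

13:00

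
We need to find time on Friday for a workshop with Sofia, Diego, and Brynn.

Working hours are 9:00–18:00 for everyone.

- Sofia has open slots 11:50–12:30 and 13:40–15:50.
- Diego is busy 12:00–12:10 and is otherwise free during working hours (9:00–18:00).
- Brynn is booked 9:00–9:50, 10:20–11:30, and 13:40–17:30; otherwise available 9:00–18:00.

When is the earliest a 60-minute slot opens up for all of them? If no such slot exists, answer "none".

Diego free within 09:00–18:00: 09:00–12:00, 12:10–18:00.
Brynn free within 09:00–18:00: 09:50–10:20, 11:30–13:40, 17:30–18:00.
Sofia ∩ Diego: 11:50–12:00, 12:10–12:30, 13:40–15:50.
Sofia ∩ Diego ∩ Brynn: 11:50–12:00, 12:10–12:30.
Windows ≥ 60 min: (none).

none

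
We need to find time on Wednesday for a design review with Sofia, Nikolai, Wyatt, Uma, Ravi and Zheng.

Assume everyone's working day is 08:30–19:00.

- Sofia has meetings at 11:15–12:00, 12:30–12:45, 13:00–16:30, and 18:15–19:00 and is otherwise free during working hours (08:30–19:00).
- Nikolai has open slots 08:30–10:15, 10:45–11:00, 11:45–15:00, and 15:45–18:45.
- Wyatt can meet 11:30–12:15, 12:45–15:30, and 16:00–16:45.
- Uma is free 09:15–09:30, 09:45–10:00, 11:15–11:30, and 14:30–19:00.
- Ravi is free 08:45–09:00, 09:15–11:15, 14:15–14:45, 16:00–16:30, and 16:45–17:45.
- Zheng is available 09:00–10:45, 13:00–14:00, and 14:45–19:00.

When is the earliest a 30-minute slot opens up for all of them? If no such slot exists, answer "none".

none

Sofia free within 08:30–19:00: 08:30–11:15, 12:00–12:30, 12:45–13:00, 16:30–18:15.
Sofia ∩ Nikolai: 08:30–10:15, 10:45–11:00, 12:00–12:30, 12:45–13:00, 16:30–18:15.
Sofia ∩ Nikolai ∩ Wyatt: 12:00–12:15, 12:45–13:00, 16:30–16:45.
Sofia ∩ Nikolai ∩ Wyatt ∩ Uma: 16:30–16:45.
Sofia ∩ Nikolai ∩ Wyatt ∩ Uma ∩ Ravi: (none).
Sofia ∩ Nikolai ∩ Wyatt ∩ Uma ∩ Ravi ∩ Zheng: (none).
Windows ≥ 30 min: (none).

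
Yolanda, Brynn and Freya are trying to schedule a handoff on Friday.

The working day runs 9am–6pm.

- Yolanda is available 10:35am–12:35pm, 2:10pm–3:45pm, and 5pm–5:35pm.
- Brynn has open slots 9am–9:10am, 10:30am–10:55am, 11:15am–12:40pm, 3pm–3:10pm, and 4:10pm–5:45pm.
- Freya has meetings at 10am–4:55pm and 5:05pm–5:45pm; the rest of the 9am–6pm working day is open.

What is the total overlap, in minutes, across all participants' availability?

Freya free within 09:00–18:00: 09:00–10:00, 16:55–17:05, 17:45–18:00.
Yolanda ∩ Brynn: 10:35–10:55, 11:15–12:35, 15:00–15:10, 17:00–17:35.
Yolanda ∩ Brynn ∩ Freya: 17:00–17:05.
Total common minutes: 5.

5 minutes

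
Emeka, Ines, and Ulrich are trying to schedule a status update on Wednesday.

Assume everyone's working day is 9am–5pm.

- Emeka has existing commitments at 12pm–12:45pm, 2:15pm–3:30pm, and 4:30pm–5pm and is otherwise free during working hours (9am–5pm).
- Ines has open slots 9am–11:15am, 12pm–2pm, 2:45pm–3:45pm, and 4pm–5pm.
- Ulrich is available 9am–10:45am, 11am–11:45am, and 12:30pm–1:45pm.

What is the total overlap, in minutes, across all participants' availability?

180 minutes

Emeka free within 09:00–17:00: 09:00–12:00, 12:45–14:15, 15:30–16:30.
Emeka ∩ Ines: 09:00–11:15, 12:45–14:00, 15:30–15:45, 16:00–16:30.
Emeka ∩ Ines ∩ Ulrich: 09:00–10:45, 11:00–11:15, 12:45–13:45.
Total common minutes: 105 + 15 + 60 = 180.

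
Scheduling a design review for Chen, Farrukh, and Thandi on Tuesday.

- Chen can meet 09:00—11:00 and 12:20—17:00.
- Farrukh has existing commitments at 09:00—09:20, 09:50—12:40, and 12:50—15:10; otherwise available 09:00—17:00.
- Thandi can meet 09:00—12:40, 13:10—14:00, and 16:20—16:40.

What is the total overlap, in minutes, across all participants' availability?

50 minutes

Farrukh free within 09:00–17:00: 09:20–09:50, 12:40–12:50, 15:10–17:00.
Chen ∩ Farrukh: 09:20–09:50, 12:40–12:50, 15:10–17:00.
Chen ∩ Farrukh ∩ Thandi: 09:20–09:50, 16:20–16:40.
Total common minutes: 30 + 20 = 50.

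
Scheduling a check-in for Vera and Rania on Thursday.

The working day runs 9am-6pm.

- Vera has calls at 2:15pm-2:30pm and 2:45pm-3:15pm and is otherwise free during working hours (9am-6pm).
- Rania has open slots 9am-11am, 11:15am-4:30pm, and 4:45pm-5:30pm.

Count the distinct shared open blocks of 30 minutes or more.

4

Vera free within 09:00–18:00: 09:00–14:15, 14:30–14:45, 15:15–18:00.
Vera ∩ Rania: 09:00–11:00, 11:15–14:15, 14:30–14:45, 15:15–16:30, 16:45–17:30.
Windows ≥ 30 min: 09:00–11:00, 11:15–14:15, 15:15–16:30, 16:45–17:30.
That's 4 windows.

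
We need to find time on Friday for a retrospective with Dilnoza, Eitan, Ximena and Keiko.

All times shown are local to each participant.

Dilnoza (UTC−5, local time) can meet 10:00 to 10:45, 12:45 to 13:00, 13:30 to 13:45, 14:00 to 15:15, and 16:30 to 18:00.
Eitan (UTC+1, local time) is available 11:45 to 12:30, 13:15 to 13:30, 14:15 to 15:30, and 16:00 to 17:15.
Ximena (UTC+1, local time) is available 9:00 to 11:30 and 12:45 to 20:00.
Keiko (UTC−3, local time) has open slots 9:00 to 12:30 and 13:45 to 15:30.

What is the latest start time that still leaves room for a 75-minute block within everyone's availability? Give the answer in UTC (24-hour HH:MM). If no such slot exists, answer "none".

Dilnoza → UTC: 15:00–15:45, 17:45–18:00, 18:30–18:45, 19:00–20:15, 21:30–23:00.
Eitan → UTC: 10:45–11:30, 12:15–12:30, 13:15–14:30, 15:00–16:15.
Ximena → UTC: 08:00–10:30, 11:45–19:00.
Keiko → UTC: 12:00–15:30, 16:45–18:30.
Dilnoza ∩ Eitan: 15:00–15:45.
Dilnoza ∩ Eitan ∩ Ximena: 15:00–15:45.
Dilnoza ∩ Eitan ∩ Ximena ∩ Keiko: 15:00–15:30.
Windows ≥ 75 min: (none).

none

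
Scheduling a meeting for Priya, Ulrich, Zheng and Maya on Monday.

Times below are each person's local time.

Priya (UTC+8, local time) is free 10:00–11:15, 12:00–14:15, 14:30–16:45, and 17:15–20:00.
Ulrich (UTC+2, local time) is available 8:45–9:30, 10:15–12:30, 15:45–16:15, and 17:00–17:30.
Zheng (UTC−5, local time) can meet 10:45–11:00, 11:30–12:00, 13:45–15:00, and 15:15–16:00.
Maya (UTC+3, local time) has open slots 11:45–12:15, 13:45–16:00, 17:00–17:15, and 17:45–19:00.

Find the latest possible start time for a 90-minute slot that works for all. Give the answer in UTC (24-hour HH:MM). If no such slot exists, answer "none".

none

Priya → UTC: 02:00–03:15, 04:00–06:15, 06:30–08:45, 09:15–12:00.
Ulrich → UTC: 06:45–07:30, 08:15–10:30, 13:45–14:15, 15:00–15:30.
Zheng → UTC: 15:45–16:00, 16:30–17:00, 18:45–20:00, 20:15–21:00.
Maya → UTC: 08:45–09:15, 10:45–13:00, 14:00–14:15, 14:45–16:00.
Priya ∩ Ulrich: 06:45–07:30, 08:15–08:45, 09:15–10:30.
Priya ∩ Ulrich ∩ Zheng: (none).
Priya ∩ Ulrich ∩ Zheng ∩ Maya: (none).
Windows ≥ 90 min: (none).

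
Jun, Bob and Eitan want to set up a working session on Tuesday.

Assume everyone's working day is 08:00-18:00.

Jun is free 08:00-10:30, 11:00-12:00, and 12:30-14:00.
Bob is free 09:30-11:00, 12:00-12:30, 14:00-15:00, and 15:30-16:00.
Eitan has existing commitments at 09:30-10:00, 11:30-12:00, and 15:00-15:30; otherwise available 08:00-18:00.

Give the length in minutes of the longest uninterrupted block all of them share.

30 minutes

Eitan free within 08:00–18:00: 08:00–09:30, 10:00–11:30, 12:00–15:00, 15:30–18:00.
Jun ∩ Bob: 09:30–10:30.
Jun ∩ Bob ∩ Eitan: 10:00–10:30.
Single common window of 30 minutes.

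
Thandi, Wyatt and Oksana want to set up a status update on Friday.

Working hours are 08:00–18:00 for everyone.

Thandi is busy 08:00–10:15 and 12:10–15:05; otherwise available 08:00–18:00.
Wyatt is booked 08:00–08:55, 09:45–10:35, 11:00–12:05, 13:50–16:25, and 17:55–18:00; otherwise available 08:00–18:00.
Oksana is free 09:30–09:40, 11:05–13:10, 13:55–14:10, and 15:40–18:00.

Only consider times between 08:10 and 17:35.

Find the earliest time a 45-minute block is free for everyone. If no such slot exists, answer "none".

Thandi free within 08:00–18:00: 10:15–12:10, 15:05–18:00.
Wyatt free within 08:00–18:00: 08:55–09:45, 10:35–11:00, 12:05–13:50, 16:25–17:55.
Thandi ∩ Wyatt: 10:35–11:00, 12:05–12:10, 16:25–17:55.
Thandi ∩ Wyatt ∩ Oksana: 12:05–12:10, 16:25–17:55.
Restricted to 08:10–17:35: 12:05–12:10, 16:25–17:35.
Windows ≥ 45 min: 16:25–17:35.
Earliest such window starts at 16:25.

16:25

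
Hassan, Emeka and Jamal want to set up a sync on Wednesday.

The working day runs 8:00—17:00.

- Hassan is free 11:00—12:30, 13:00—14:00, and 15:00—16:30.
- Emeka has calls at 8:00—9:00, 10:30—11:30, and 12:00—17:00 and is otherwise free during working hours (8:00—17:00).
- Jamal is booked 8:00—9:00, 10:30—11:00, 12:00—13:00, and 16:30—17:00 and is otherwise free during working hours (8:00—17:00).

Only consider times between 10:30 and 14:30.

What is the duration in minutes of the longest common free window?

30 minutes

Emeka free within 08:00–17:00: 09:00–10:30, 11:30–12:00.
Jamal free within 08:00–17:00: 09:00–10:30, 11:00–12:00, 13:00–16:30.
Hassan ∩ Emeka: 11:30–12:00.
Hassan ∩ Emeka ∩ Jamal: 11:30–12:00.
Restricted to 10:30–14:30: 11:30–12:00.
Single common window of 30 minutes.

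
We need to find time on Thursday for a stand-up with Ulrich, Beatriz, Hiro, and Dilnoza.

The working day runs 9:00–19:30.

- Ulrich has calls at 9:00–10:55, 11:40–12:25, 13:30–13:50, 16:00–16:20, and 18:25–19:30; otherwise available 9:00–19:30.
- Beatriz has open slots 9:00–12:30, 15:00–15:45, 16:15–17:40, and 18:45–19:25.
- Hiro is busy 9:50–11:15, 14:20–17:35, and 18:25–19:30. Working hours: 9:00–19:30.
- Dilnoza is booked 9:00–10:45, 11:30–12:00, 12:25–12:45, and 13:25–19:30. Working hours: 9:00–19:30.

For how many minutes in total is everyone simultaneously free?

15 minutes

Ulrich free within 09:00–19:30: 10:55–11:40, 12:25–13:30, 13:50–16:00, 16:20–18:25.
Hiro free within 09:00–19:30: 09:00–09:50, 11:15–14:20, 17:35–18:25.
Dilnoza free within 09:00–19:30: 10:45–11:30, 12:00–12:25, 12:45–13:25.
Ulrich ∩ Beatriz: 10:55–11:40, 12:25–12:30, 15:00–15:45, 16:20–17:40.
Ulrich ∩ Beatriz ∩ Hiro: 11:15–11:40, 12:25–12:30, 17:35–17:40.
Ulrich ∩ Beatriz ∩ Hiro ∩ Dilnoza: 11:15–11:30.
Total common minutes: 15.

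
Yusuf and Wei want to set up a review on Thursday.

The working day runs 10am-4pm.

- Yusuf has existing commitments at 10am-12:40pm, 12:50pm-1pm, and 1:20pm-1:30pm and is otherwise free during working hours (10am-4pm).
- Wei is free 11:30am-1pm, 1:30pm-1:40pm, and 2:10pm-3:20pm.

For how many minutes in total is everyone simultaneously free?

90 minutes

Yusuf free within 10:00–16:00: 12:40–12:50, 13:00–13:20, 13:30–16:00.
Yusuf ∩ Wei: 12:40–12:50, 13:30–13:40, 14:10–15:20.
Total common minutes: 10 + 10 + 70 = 90.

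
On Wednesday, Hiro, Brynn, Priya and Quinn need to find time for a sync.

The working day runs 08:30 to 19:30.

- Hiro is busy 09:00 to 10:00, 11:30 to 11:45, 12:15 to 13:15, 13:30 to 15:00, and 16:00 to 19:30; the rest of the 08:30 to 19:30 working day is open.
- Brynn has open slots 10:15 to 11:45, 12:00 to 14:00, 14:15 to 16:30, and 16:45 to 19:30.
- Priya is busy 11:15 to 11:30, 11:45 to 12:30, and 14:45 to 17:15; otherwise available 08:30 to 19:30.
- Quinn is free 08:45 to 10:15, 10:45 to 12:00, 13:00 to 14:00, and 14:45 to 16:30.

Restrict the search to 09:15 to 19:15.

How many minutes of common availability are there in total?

Hiro free within 08:30–19:30: 08:30–09:00, 10:00–11:30, 11:45–12:15, 13:15–13:30, 15:00–16:00.
Priya free within 08:30–19:30: 08:30–11:15, 11:30–11:45, 12:30–14:45, 17:15–19:30.
Hiro ∩ Brynn: 10:15–11:30, 12:00–12:15, 13:15–13:30, 15:00–16:00.
Hiro ∩ Brynn ∩ Priya: 10:15–11:15, 13:15–13:30.
Hiro ∩ Brynn ∩ Priya ∩ Quinn: 10:45–11:15, 13:15–13:30.
Restricted to 09:15–19:15: 10:45–11:15, 13:15–13:30.
Total common minutes: 30 + 15 = 45.

45 minutes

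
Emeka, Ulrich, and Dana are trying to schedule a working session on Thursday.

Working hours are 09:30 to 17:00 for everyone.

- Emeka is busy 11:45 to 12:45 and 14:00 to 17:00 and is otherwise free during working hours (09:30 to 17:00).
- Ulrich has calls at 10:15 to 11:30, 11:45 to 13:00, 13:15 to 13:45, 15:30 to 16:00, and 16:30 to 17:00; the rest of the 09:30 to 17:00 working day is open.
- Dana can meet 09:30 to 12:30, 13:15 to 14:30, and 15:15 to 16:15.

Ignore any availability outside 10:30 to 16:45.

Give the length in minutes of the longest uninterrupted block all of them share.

15 minutes

Emeka free within 09:30–17:00: 09:30–11:45, 12:45–14:00.
Ulrich free within 09:30–17:00: 09:30–10:15, 11:30–11:45, 13:00–13:15, 13:45–15:30, 16:00–16:30.
Emeka ∩ Ulrich: 09:30–10:15, 11:30–11:45, 13:00–13:15, 13:45–14:00.
Emeka ∩ Ulrich ∩ Dana: 09:30–10:15, 11:30–11:45, 13:45–14:00.
Restricted to 10:30–16:45: 11:30–11:45, 13:45–14:00.
Common window lengths: 15, 15 min; longest is 15.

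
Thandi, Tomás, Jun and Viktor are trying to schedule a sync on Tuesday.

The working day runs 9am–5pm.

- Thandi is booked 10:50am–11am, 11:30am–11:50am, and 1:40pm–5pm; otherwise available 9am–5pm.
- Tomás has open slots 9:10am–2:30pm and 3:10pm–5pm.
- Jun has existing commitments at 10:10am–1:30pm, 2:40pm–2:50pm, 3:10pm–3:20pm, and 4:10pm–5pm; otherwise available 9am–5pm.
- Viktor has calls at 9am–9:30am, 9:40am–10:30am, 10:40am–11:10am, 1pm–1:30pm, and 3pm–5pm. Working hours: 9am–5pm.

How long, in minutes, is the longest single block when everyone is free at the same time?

Thandi free within 09:00–17:00: 09:00–10:50, 11:00–11:30, 11:50–13:40.
Jun free within 09:00–17:00: 09:00–10:10, 13:30–14:40, 14:50–15:10, 15:20–16:10.
Viktor free within 09:00–17:00: 09:30–09:40, 10:30–10:40, 11:10–13:00, 13:30–15:00.
Thandi ∩ Tomás: 09:10–10:50, 11:00–11:30, 11:50–13:40.
Thandi ∩ Tomás ∩ Jun: 09:10–10:10, 13:30–13:40.
Thandi ∩ Tomás ∩ Jun ∩ Viktor: 09:30–09:40, 13:30–13:40.
Common window lengths: 10, 10 min; longest is 10.

10 minutes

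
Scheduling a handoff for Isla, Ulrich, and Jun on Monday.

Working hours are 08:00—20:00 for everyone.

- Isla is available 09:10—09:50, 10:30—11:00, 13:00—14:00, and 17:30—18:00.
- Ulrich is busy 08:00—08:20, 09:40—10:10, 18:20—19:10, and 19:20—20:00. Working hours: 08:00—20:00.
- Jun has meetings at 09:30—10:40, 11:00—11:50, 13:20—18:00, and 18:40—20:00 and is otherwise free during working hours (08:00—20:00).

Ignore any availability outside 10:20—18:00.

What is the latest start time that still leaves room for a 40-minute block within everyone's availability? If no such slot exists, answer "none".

none

Ulrich free within 08:00–20:00: 08:20–09:40, 10:10–18:20, 19:10–19:20.
Jun free within 08:00–20:00: 08:00–09:30, 10:40–11:00, 11:50–13:20, 18:00–18:40.
Isla ∩ Ulrich: 09:10–09:40, 10:30–11:00, 13:00–14:00, 17:30–18:00.
Isla ∩ Ulrich ∩ Jun: 09:10–09:30, 10:40–11:00, 13:00–13:20.
Restricted to 10:20–18:00: 10:40–11:00, 13:00–13:20.
Windows ≥ 40 min: (none).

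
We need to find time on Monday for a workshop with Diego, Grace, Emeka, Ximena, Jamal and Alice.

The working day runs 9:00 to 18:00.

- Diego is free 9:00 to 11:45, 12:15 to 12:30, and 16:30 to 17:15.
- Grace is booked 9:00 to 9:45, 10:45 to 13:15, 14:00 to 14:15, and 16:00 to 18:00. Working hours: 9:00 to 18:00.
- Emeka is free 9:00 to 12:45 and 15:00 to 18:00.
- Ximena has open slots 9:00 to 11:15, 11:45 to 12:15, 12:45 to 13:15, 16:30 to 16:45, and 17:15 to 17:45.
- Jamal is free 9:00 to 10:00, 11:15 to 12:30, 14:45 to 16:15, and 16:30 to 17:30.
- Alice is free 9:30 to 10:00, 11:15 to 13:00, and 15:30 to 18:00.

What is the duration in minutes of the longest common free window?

15 minutes

Grace free within 09:00–18:00: 09:45–10:45, 13:15–14:00, 14:15–16:00.
Diego ∩ Grace: 09:45–10:45.
Diego ∩ Grace ∩ Emeka: 09:45–10:45.
Diego ∩ Grace ∩ Emeka ∩ Ximena: 09:45–10:45.
Diego ∩ Grace ∩ Emeka ∩ Ximena ∩ Jamal: 09:45–10:00.
Diego ∩ Grace ∩ Emeka ∩ Ximena ∩ Jamal ∩ Alice: 09:45–10:00.
Single common window of 15 minutes.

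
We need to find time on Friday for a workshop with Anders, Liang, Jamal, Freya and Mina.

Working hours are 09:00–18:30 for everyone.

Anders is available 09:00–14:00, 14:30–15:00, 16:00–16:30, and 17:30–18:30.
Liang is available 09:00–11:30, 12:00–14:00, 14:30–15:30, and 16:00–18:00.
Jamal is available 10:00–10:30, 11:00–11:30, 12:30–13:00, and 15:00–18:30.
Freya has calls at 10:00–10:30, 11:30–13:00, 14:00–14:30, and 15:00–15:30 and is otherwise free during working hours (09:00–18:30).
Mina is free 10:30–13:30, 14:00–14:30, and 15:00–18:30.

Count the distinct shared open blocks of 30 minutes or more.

3

Freya free within 09:00–18:30: 09:00–10:00, 10:30–11:30, 13:00–14:00, 14:30–15:00, 15:30–18:30.
Anders ∩ Liang: 09:00–11:30, 12:00–14:00, 14:30–15:00, 16:00–16:30, 17:30–18:00.
Anders ∩ Liang ∩ Jamal: 10:00–10:30, 11:00–11:30, 12:30–13:00, 16:00–16:30, 17:30–18:00.
Anders ∩ Liang ∩ Jamal ∩ Freya: 11:00–11:30, 16:00–16:30, 17:30–18:00.
Anders ∩ Liang ∩ Jamal ∩ Freya ∩ Mina: 11:00–11:30, 16:00–16:30, 17:30–18:00.
Windows ≥ 30 min: 11:00–11:30, 16:00–16:30, 17:30–18:00.
That's 3 windows.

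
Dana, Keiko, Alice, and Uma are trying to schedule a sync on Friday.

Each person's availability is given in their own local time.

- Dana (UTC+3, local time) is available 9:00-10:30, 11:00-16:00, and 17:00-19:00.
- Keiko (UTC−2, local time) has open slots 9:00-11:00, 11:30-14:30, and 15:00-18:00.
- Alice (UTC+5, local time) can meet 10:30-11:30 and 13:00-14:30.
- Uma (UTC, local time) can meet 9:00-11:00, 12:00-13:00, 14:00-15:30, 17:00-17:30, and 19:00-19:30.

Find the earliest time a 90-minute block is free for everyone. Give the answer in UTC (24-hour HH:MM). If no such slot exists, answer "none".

Dana → UTC: 06:00–07:30, 08:00–13:00, 14:00–16:00.
Keiko → UTC: 11:00–13:00, 13:30–16:30, 17:00–20:00.
Alice → UTC: 05:30–06:30, 08:00–09:30.
Uma → UTC: 09:00–11:00, 12:00–13:00, 14:00–15:30, 17:00–17:30, 19:00–19:30.
Dana ∩ Keiko: 11:00–13:00, 14:00–16:00.
Dana ∩ Keiko ∩ Alice: (none).
Dana ∩ Keiko ∩ Alice ∩ Uma: (none).
Windows ≥ 90 min: (none).

none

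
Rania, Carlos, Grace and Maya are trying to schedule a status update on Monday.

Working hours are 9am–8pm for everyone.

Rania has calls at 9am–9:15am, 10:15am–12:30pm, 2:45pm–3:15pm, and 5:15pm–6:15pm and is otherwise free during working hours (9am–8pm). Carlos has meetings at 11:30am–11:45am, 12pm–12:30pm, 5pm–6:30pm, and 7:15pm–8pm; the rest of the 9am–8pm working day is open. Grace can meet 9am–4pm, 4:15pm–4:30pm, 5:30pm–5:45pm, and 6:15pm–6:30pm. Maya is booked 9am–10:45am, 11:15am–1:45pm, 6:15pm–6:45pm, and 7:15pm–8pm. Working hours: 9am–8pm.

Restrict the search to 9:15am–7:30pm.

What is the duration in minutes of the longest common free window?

Rania free within 09:00–20:00: 09:15–10:15, 12:30–14:45, 15:15–17:15, 18:15–20:00.
Carlos free within 09:00–20:00: 09:00–11:30, 11:45–12:00, 12:30–17:00, 18:30–19:15.
Maya free within 09:00–20:00: 10:45–11:15, 13:45–18:15, 18:45–19:15.
Rania ∩ Carlos: 09:15–10:15, 12:30–14:45, 15:15–17:00, 18:30–19:15.
Rania ∩ Carlos ∩ Grace: 09:15–10:15, 12:30–14:45, 15:15–16:00, 16:15–16:30.
Rania ∩ Carlos ∩ Grace ∩ Maya: 13:45–14:45, 15:15–16:00, 16:15–16:30.
Restricted to 09:15–19:30: 13:45–14:45, 15:15–16:00, 16:15–16:30.
Common window lengths: 60, 45, 15 min; longest is 60.

60 minutes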